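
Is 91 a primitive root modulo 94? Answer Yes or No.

φ(94) = φ(2)·φ(47) = 1·46 = 46 = 2 · 23.
Test 91^(46/q) mod 94 for each prime factor q of 46:
91^23 ≡ 93 (mod 94)  [q = 2: ≢ 1 ✓]
91^2 ≡ 9 (mod 94)  [q = 23: ≢ 1 ✓]
All checks pass, so 91 has order 46 and is a primitive root modulo 94.

Yes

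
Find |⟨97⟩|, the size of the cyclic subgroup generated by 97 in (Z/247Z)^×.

36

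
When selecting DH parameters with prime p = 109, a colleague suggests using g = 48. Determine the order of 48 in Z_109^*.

27

The order of 48 must divide φ(109) = 109 − 1 = 108 = 2^2 · 3^3.
Divisors of 108: 1, 2, 3, 4, 6, 9, 12, 18, 27, 36, 54, 108.
Compute 48^d (mod 109) for the divisors d until we hit 1:
48^1 ≡ 48 (mod 109)
48^2 ≡ 15 (mod 109)
48^3 ≡ 66 (mod 109)
48^4 ≡ 7 (mod 109)
48^6 ≡ 105 (mod 109)
48^9 ≡ 63 (mod 109)
48^12 ≡ 16 (mod 109)
48^18 ≡ 45 (mod 109)
48^27 ≡ 1 (mod 109) ✓
So ord_109(48) = 27.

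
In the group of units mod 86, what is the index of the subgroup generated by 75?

By Lagrange's theorem, ord_86(75) divides φ(86) = φ(2)·φ(43) = 1·42 = 42 = 2 · 3 · 7.
Divisors of 42: 1, 2, 3, 6, 7, 14, 21, 42.
Test each divisor d:
75^1 ≡ 75 (mod 86)
75^2 ≡ 35 (mod 86)
75^3 ≡ 45 (mod 86)
75^6 ≡ 47 (mod 86)
75^7 ≡ 85 (mod 86)
75^14 ≡ 1 (mod 86) ✓
So ord_86(75) = 14, hence |⟨75⟩| = 14.
[(Z/86Z)^× : ⟨75⟩] = 42/14 = 3.

3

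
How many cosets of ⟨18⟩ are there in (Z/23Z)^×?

By Lagrange's theorem, ord_23(18) divides φ(23) = 23 − 1 = 22 = 2 · 11.
Divisors of 22: 1, 2, 11, 22.
Check 18^d mod 23 for each divisor in increasing order:
18^1 ≡ 18 (mod 23)
18^2 ≡ 2 (mod 23)
18^11 ≡ 1 (mod 23) ✓
The order of 18 is 11, so the subgroup it generates has 11 elements.
The index is φ(23) / ord(18) = 22 / 11 = 2.

2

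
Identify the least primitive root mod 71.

7

φ(71) = 71 − 1 = 70 = 2 · 5 · 7.
g is a primitive root iff g^(70/q) ≢ 1 (mod 71) for each prime q ∈ {2, 5, 7}.
g = 2: 2^35 ≡ 1 — hits 1, so not a primitive root.
g = 3: 3^35 ≡ 1 — hits 1, so not a primitive root.
g = 4: 4^35 ≡ 1 — hits 1, so not a primitive root.
g = 5: 5^35 ≡ 1 — hits 1, so not a primitive root.
g = 6: 6^35 ≡ 1 — hits 1, so not a primitive root.
g = 7: 7^35 ≡ 70; 7^14 ≡ 54; 7^10 ≡ 45 — none is 1, so 7 is a primitive root.
The smallest primitive root modulo 71 is 7.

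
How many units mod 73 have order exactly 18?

6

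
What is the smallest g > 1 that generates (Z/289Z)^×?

3

φ(289) = φ(17^2) = 17·(17−1) = 272 = 2^4 · 17.
g is a primitive root iff g^(272/q) ≢ 1 (mod 289) for each prime q ∈ {2, 17}.
g = 2: 2^136 ≡ 1 — hits 1, so not a primitive root.
g = 3: 3^136 ≡ 288; 3^16 ≡ 171 — none is 1, so 3 is a primitive root.
So 3 is the smallest generator of (Z/289Z)^×.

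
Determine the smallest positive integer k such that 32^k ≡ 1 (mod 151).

By Lagrange's theorem, ord_151(32) divides φ(151) = 151 − 1 = 150 = 2 · 3 · 5^2.
Divisors of 150: 1, 2, 3, 5, 6, 10, 15, 25, 30, 50, 75, 150.
Compute 32^d (mod 151) for the divisors d until we hit 1:
32^1 ≡ 32 (mod 151)
32^2 ≡ 118 (mod 151)
32^3 ≡ 1 (mod 151) ✓
Hence ord(32) = 3.

3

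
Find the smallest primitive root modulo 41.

6

φ(41) = 41 − 1 = 40 = 2^3 · 5.
Test candidates g = 2, 3, … against the prime factors q ∈ {2, 5} of φ(41): g is a generator iff g^(40/q) ≢ 1 for every such q.
g = 2: 2^20 ≡ 1 — hits 1, so not a primitive root.
g = 3: 3^20 ≡ 40; 3^8 ≡ 1 — hits 1, so not a primitive root.
g = 4: 4^20 ≡ 1 — hits 1, so not a primitive root.
g = 5: 5^20 ≡ 1 — hits 1, so not a primitive root.
g = 6: 6^20 ≡ 40; 6^8 ≡ 10 — none is 1, so 6 is a primitive root.
Hence the least primitive root of 41 is 6.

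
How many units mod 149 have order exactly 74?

36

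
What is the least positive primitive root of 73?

φ(73) = 73 − 1 = 72 = 2^3 · 3^2.
g is a primitive root iff g^(72/q) ≢ 1 (mod 73) for each prime q ∈ {2, 3}.
g = 2: 2^36 ≡ 1 — hits 1, so not a primitive root.
g = 3: 3^36 ≡ 1 — hits 1, so not a primitive root.
g = 4: 4^36 ≡ 1 — hits 1, so not a primitive root.
g = 5: 5^36 ≡ 72; 5^24 ≡ 8 — none is 1, so 5 is a primitive root.
So 5 is the smallest generator of (Z/73Z)^×.

5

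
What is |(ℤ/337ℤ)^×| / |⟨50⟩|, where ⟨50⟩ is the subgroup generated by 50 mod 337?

ord(50) | φ(337) = 337 − 1 = 336 = 2^4 · 3 · 7.
Divisors of 336: 1, 2, 3, 4, 6, 7, 8, 12, 14, 16, 21, 24, 28, 42, 48, 56, 84, 112, 168, 336.
Check 50^d mod 337 for each divisor in increasing order:
50^1 ≡ 50 (mod 337)
50^2 ≡ 141 (mod 337)
50^3 ≡ 310 (mod 337)
50^4 ≡ 335 (mod 337)
50^6 ≡ 55 (mod 337)
50^7 ≡ 54 (mod 337)
50^8 ≡ 4 (mod 337)
50^12 ≡ 329 (mod 337)
50^14 ≡ 220 (mod 337)
50^16 ≡ 16 (mod 337)
50^21 ≡ 85 (mod 337)
50^24 ≡ 64 (mod 337)
50^28 ≡ 209 (mod 337)
50^42 ≡ 148 (mod 337)
50^48 ≡ 52 (mod 337)
50^56 ≡ 208 (mod 337)
50^84 ≡ 336 (mod 337)
50^112 ≡ 128 (mod 337)
50^168 ≡ 1 (mod 337) ✓
So ord_337(50) = 168, hence |⟨50⟩| = 168.
[(Z/337Z)^× : ⟨50⟩] = 336/168 = 2.

2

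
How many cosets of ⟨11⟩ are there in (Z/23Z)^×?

Since 11 ∈ (Z/23Z)^×, its order divides φ(23) = 23 − 1 = 22 = 2 · 11.
Divisors of 22: 1, 2, 11, 22.
Evaluate successive powers at the divisors of 22:
11^1 ≡ 11
11^2 ≡ 6
11^11 ≡ 22
11^22 ≡ 1
The order of 11 is 22, so the subgroup it generates has 22 elements.
The index is φ(23) / ord(11) = 22 / 22 = 1.

1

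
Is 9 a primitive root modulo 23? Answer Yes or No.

φ(23) = 23 − 1 = 22 = 2 · 11.
Test 9^(22/q) mod 23 for each prime factor q of 22:
9^11 ≡ 1 (mod 23)  [q = 2: ≡ 1 ✗]
9^2 ≡ 12 (mod 23)  [q = 11: ≢ 1 ✓]
The check at q = 2 fails, so 9 generates a proper subgroup.

No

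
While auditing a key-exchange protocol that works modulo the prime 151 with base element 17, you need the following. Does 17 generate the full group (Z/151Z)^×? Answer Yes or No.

φ(151) = 151 − 1 = 150 = 2 · 3 · 5^2.
It suffices to check that the order of 17 is not a proper divisor of 150: compute 17^(150/q) for q ∈ {2, 3, 5}.
17^75 ≡ 1 (mod 151)  [q = 2: ≡ 1 ✗]
17^50 ≡ 32 (mod 151)  [q = 3: ≢ 1 ✓]
17^30 ≡ 19 (mod 151)  [q = 5: ≢ 1 ✓]
17^75 ≡ 1 shows ord(17) | 75, strictly less than φ(151); not a primitive root.

No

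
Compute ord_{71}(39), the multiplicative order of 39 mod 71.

14

The order of 39 must divide φ(71) = 71 − 1 = 70 = 2 · 5 · 7.
Divisors of 70: 1, 2, 5, 7, 10, 14, 35, 70.
Evaluate successive powers at the divisors of 70:
39^1 ≡ 39
39^2 ≡ 30
39^5 ≡ 26
39^7 ≡ 70
39^10 ≡ 37
39^14 ≡ 1
Therefore the multiplicative order of 39 modulo 71 is 14.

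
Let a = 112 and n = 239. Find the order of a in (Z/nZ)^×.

238

By Lagrange's theorem, ord_239(112) divides φ(239) = 239 − 1 = 238 = 2 · 7 · 17.
Divisors of 238: 1, 2, 7, 14, 17, 34, 119, 238.
Test each divisor d:
112^1 ≡ 112 (mod 239)
112^2 ≡ 116 (mod 239)
112^7 ≡ 217 (mod 239)
112^14 ≡ 6 (mod 239)
112^17 ≡ 38 (mod 239)
112^34 ≡ 10 (mod 239)
112^119 ≡ 238 (mod 239)
112^238 ≡ 1 (mod 239) ✓
The smallest such exponent is 238, so the order of 112 is 238.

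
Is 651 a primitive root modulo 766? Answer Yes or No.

φ(766) = φ(2)·φ(383) = 1·382 = 382 = 2 · 191.
It suffices to check that the order of 651 is not a proper divisor of 382: compute 651^(382/q) for q ∈ {2, 191}.
651^191 ≡ 1 (mod 766)  [q = 2: ≡ 1 ✗]
651^2 ≡ 203 (mod 766)  [q = 191: ≢ 1 ✓]
651^191 ≡ 1 shows ord(651) | 191, strictly less than φ(766); not a primitive root.

No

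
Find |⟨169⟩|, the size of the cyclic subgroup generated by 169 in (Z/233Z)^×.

ord(169) | φ(233) = 233 − 1 = 232 = 2^3 · 29.
Divisors of 232: 1, 2, 4, 8, 29, 58, 116, 232.
Evaluate successive powers at the divisors of 232:
169^1 ≡ 169
169^2 ≡ 135
169^4 ≡ 51
169^8 ≡ 38
169^29 ≡ 232
169^58 ≡ 1
Hence ord(169) = 58.

58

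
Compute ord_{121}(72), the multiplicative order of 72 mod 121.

By Lagrange's theorem, ord_121(72) divides φ(121) = φ(11^2) = 11·(11−1) = 110 = 2 · 5 · 11.
Divisors of 110: 1, 2, 5, 10, 11, 22, 55, 110.
Check 72^d mod 121 for each divisor in increasing order:
72^1 ≡ 72
72^2 ≡ 102
72^5 ≡ 98
72^10 ≡ 45
72^11 ≡ 94
72^22 ≡ 3
72^55 ≡ 120
72^110 ≡ 1
So ord_121(72) = 110.

110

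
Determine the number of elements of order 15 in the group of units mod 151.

φ(151) = 151 − 1 = 150 = 2 · 3 · 5^2.
In a cyclic group of order 150, there are φ(d) elements of order d for each divisor d of 150, and zero for non-divisors.
15 = 3 · 5 divides 150, and φ(15) = 8.

8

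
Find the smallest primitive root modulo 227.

φ(227) = 227 − 1 = 226 = 2 · 113.
g is a primitive root iff g^(226/q) ≢ 1 (mod 227) for each prime q ∈ {2, 113}.
g = 2: 2^113 ≡ 226; 2^2 ≡ 4 — none is 1, so 2 is a primitive root.
Hence the least primitive root of 227 is 2.

2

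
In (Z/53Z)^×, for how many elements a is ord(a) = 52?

24

φ(53) = 53 − 1 = 52 = 2^2 · 13.
(Z/53Z)^× is cyclic (|G| = 52); a cyclic group of order m has exactly φ(d) elements of each order d | m, and none otherwise.
52 = 2^2 · 13 divides 52, and φ(52) = 24.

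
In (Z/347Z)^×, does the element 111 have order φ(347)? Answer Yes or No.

φ(347) = 347 − 1 = 346 = 2 · 173.
An element g generates (Z/347Z)^× iff g^(346/q) ≢ 1 (mod 347) for each prime q ∈ {2, 173}.
111^173 ≡ 346 (mod 347)  [q = 2: ≢ 1 ✓]
111^2 ≡ 176 (mod 347)  [q = 173: ≢ 1 ✓]
None equal 1, so ord_347(111) = 346: 111 is a primitive root.

Yes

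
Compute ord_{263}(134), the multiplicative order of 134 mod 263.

The order of 134 must divide φ(263) = 263 − 1 = 262 = 2 · 131.
Divisors of 262: 1, 2, 131, 262.
Compute 134^d (mod 263) for the divisors d until we hit 1:
134^1 ≡ 134
134^2 ≡ 72
134^131 ≡ 262
134^262 ≡ 1
Therefore the multiplicative order of 134 modulo 263 is 262.

262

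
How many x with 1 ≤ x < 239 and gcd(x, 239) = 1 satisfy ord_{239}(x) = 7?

φ(239) = 239 − 1 = 238 = 2 · 7 · 17.
In a cyclic group of order 238, there are φ(d) elements of order d for each divisor d of 238, and zero for non-divisors.
7 | 238, and φ(7) = 7 − 1 = 6.

6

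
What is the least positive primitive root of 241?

7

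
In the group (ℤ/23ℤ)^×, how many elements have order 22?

10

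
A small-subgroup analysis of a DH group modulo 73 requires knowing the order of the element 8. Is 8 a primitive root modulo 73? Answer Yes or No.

No

φ(73) = 73 − 1 = 72 = 2^3 · 3^2.
Test 8^(72/q) mod 73 for each prime factor q of 72:
8^36 ≡ 1 (mod 73)  [q = 2: ≡ 1 ✗]
8^24 ≡ 1 (mod 73)  [q = 3: ≡ 1 ✗]
Since 8^36 ≡ 1, the order of 8 divides 36 < 72, so 8 is not a primitive root.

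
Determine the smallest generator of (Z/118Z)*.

11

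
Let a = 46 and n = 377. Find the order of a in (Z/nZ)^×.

Since 46 ∈ (Z/377Z)^×, its order divides φ(377) = φ(13·29) = (13−1)·(29−1) = 12·28 = 336 = 2^4 · 3 · 7.
Divisors of 336: 1, 2, 3, 4, 6, 7, 8, 12, 14, 16, 21, 24, 28, 42, 48, 56, 84, 112, 168, 336.
Check 46^d mod 377 for each divisor in increasing order:
46^1 ≡ 46
46^2 ≡ 231
46^3 ≡ 70
46^4 ≡ 204
46^6 ≡ 376
46^7 ≡ 331
46^8 ≡ 146
46^12 ≡ 1
Therefore the multiplicative order of 46 modulo 377 is 12.

12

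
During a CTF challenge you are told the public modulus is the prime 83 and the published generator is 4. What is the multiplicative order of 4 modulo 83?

41

By Lagrange's theorem, ord_83(4) divides φ(83) = 83 − 1 = 82 = 2 · 41.
Divisors of 82: 1, 2, 41, 82.
Check 4^d mod 83 for each divisor in increasing order:
4^1 ≡ 4
4^2 ≡ 16
4^41 ≡ 1
Therefore the multiplicative order of 4 modulo 83 is 41.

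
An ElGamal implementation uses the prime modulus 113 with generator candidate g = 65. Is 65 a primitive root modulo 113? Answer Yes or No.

No

φ(113) = 113 − 1 = 112 = 2^4 · 7.
65 is a primitive root mod 113 iff 65^(φ(113)/q) ≢ 1 for every prime q | φ(113), i.e. q ∈ {2, 7}.
65^56 ≡ 112 (mod 113)  [q = 2: ≢ 1 ✓]
65^16 ≡ 1 (mod 113)  [q = 7: ≡ 1 ✗]
65^16 ≡ 1 shows ord(65) | 16, strictly less than φ(113); not a primitive root.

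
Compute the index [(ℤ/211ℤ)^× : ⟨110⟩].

Since 110 ∈ (Z/211Z)^×, its order divides φ(211) = 211 − 1 = 210 = 2 · 3 · 5 · 7.
Divisors of 210: 1, 2, 3, 5, 6, 7, 10, 14, 15, 21, 30, 35, 42, 70, 105, 210.
Check 110^d mod 211 for each divisor in increasing order:
110^1 ≡ 110 (mod 211)
110^2 ≡ 73 (mod 211)
110^3 ≡ 12 (mod 211)
110^5 ≡ 32 (mod 211)
110^6 ≡ 144 (mod 211)
110^7 ≡ 15 (mod 211)
110^10 ≡ 180 (mod 211)
110^14 ≡ 14 (mod 211)
110^15 ≡ 63 (mod 211)
110^21 ≡ 210 (mod 211)
110^30 ≡ 171 (mod 211)
110^35 ≡ 197 (mod 211)
110^42 ≡ 1 (mod 211) ✓
The order of 110 is 42, so the subgroup it generates has 42 elements.
Index = |(Z/211Z)^×| / |⟨110⟩| = 210 / 42 = 5.

5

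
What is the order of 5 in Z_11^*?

5

Since 5 ∈ (Z/11Z)^×, its order divides φ(11) = 11 − 1 = 10 = 2 · 5.
Divisors of 10: 1, 2, 5, 10.
Check 5^d mod 11 for each divisor in increasing order:
5^1 ≡ 5 (mod 11)
5^2 ≡ 3 (mod 11)
5^5 ≡ 1 (mod 11) ✓
The smallest such exponent is 5, so the order of 5 is 5.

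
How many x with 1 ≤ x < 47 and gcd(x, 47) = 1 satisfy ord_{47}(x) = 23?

22

φ(47) = 47 − 1 = 46 = 2 · 23.
In a cyclic group of order 46, there are φ(d) elements of order d for each divisor d of 46, and zero for non-divisors.
23 | 46, and φ(23) = 23 − 1 = 22.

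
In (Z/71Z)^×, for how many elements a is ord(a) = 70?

φ(71) = 71 − 1 = 70 = 2 · 5 · 7.
(Z/71Z)^× is cyclic (|G| = 70); a cyclic group of order m has exactly φ(d) elements of each order d | m, and none otherwise.
70 = 2 · 5 · 7 divides 70, and φ(70) = 24.

24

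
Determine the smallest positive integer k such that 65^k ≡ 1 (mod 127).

126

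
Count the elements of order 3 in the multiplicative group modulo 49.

2

φ(49) = φ(7^2) = 7·(7−1) = 42 = 2 · 3 · 7.
In a cyclic group of order 42, there are φ(d) elements of order d for each divisor d of 42, and zero for non-divisors.
3 | 42, and φ(3) = 3 − 1 = 2.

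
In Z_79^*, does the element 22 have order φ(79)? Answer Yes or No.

φ(79) = 79 − 1 = 78 = 2 · 3 · 13.
Test 22^(78/q) mod 79 for each prime factor q of 78:
22^39 ≡ 1 (mod 79)  [q = 2: ≡ 1 ✗]
22^26 ≡ 1 (mod 79)  [q = 3: ≡ 1 ✗]
22^6 ≡ 52 (mod 79)  [q = 13: ≢ 1 ✓]
22^39 ≡ 1 shows ord(22) | 39, strictly less than φ(79); not a primitive root.

No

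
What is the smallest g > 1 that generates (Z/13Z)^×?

2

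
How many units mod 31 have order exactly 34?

φ(31) = 31 − 1 = 30 = 2 · 3 · 5.
(Z/31Z)^× is cyclic (|G| = 30); a cyclic group of order m has exactly φ(d) elements of each order d | m, and none otherwise.
34 does not divide 30, so no element of (Z/31Z)^× has order 34.

0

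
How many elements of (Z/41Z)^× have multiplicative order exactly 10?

4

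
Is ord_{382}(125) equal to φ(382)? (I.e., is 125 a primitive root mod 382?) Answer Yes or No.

No

φ(382) = φ(2)·φ(191) = 1·190 = 190 = 2 · 5 · 19.
Test 125^(190/q) mod 382 for each prime factor q of 190:
125^95 ≡ 1 (mod 382)  [q = 2: ≡ 1 ✗]
125^38 ≡ 1 (mod 382)  [q = 5: ≡ 1 ✗]
125^10 ≡ 121 (mod 382)  [q = 19: ≢ 1 ✓]
Since 125^95 ≡ 1, the order of 125 divides 95 < 190, so 125 is not a primitive root.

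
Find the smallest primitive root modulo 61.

φ(61) = 61 − 1 = 60 = 2^2 · 3 · 5.
Test candidates g = 2, 3, … against the prime factors q ∈ {2, 3, 5} of φ(61): g is a generator iff g^(60/q) ≢ 1 for every such q.
g = 2: 2^30 ≡ 60; 2^20 ≡ 47; 2^12 ≡ 9 — none is 1, so 2 is a primitive root.
So 2 is the smallest generator of (Z/61Z)^×.

2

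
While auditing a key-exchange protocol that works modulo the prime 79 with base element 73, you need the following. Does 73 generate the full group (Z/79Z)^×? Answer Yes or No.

No

φ(79) = 79 − 1 = 78 = 2 · 3 · 13.
An element g generates (Z/79Z)^× iff g^(78/q) ≢ 1 (mod 79) for each prime q ∈ {2, 3, 13}.
73^39 ≡ 1 (mod 79)  [q = 2: ≡ 1 ✗]
73^26 ≡ 55 (mod 79)  [q = 3: ≢ 1 ✓]
73^6 ≡ 46 (mod 79)  [q = 13: ≢ 1 ✓]
Since 73^39 ≡ 1, the order of 73 divides 39 < 78, so 73 is not a primitive root.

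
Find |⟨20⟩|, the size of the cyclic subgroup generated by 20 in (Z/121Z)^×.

55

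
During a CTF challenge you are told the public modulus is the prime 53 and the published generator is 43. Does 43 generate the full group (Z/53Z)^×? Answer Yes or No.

No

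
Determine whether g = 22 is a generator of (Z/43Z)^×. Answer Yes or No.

No

φ(43) = 43 − 1 = 42 = 2 · 3 · 7.
22 is a primitive root mod 43 iff 22^(φ(43)/q) ≢ 1 for every prime q | φ(43), i.e. q ∈ {2, 3, 7}.
22^21 ≡ 42 (mod 43)  [q = 2: ≢ 1 ✓]
22^14 ≡ 1 (mod 43)  [q = 3: ≡ 1 ✗]
22^6 ≡ 41 (mod 43)  [q = 7: ≢ 1 ✓]
The check at q = 3 fails, so 22 generates a proper subgroup.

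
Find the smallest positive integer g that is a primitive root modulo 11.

2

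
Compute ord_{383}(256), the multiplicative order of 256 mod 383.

191

The order of 256 must divide φ(383) = 383 − 1 = 382 = 2 · 191.
Divisors of 382: 1, 2, 191, 382.
Check 256^d mod 383 for each divisor in increasing order:
256^1 ≡ 256 (mod 383)
256^2 ≡ 43 (mod 383)
256^191 ≡ 1 (mod 383) ✓
Hence ord(256) = 191.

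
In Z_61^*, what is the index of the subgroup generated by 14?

10

The order of 14 must divide φ(61) = 61 − 1 = 60 = 2^2 · 3 · 5.
Divisors of 60: 1, 2, 3, 4, 5, 6, 10, 12, 15, 20, 30, 60.
Evaluate successive powers at the divisors of 60:
14^1 ≡ 14 (mod 61)
14^2 ≡ 13 (mod 61)
14^3 ≡ 60 (mod 61)
14^4 ≡ 47 (mod 61)
14^5 ≡ 48 (mod 61)
14^6 ≡ 1 (mod 61) ✓
Thus |⟨14⟩| = ord(14) = 6.
[(Z/61Z)^× : ⟨14⟩] = 60/6 = 10.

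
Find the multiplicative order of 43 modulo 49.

7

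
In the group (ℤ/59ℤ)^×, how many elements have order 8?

φ(59) = 59 − 1 = 58 = 2 · 29.
(Z/59Z)^× is cyclic (|G| = 58); a cyclic group of order m has exactly φ(d) elements of each order d | m, and none otherwise.
Since 8 ∤ 58, the count is 0.

0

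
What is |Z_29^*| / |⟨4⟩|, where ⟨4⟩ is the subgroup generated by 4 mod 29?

2

By Lagrange's theorem, ord_29(4) divides φ(29) = 29 − 1 = 28 = 2^2 · 7.
Divisors of 28: 1, 2, 4, 7, 14, 28.
Evaluate successive powers at the divisors of 28:
4^1 ≡ 4
4^2 ≡ 16
4^4 ≡ 24
4^7 ≡ 28
4^14 ≡ 1
The order of 4 is 14, so the subgroup it generates has 14 elements.
Index = |(Z/29Z)^×| / |⟨4⟩| = 28 / 14 = 2.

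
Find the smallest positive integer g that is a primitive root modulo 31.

φ(31) = 31 − 1 = 30 = 2 · 3 · 5.
g is a primitive root iff g^(30/q) ≢ 1 (mod 31) for each prime q ∈ {2, 3, 5}.
g = 2: 2^15 ≡ 1 — hits 1, so not a primitive root.
g = 3: 3^15 ≡ 30; 3^10 ≡ 25; 3^6 ≡ 16 — none is 1, so 3 is a primitive root.
Hence the least primitive root of 31 is 3.

3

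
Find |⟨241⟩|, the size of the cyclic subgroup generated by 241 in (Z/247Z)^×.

ord(241) | φ(247) = φ(13·19) = (13−1)·(19−1) = 12·18 = 216 = 2^3 · 3^3.
Divisors of 216: 1, 2, 3, 4, 6, 8, 9, 12, 18, 24, 27, 36, 54, 72, 108, 216.
Evaluate successive powers at the divisors of 216:
241^1 ≡ 241 (mod 247)
241^2 ≡ 36 (mod 247)
241^3 ≡ 31 (mod 247)
241^4 ≡ 61 (mod 247)
241^6 ≡ 220 (mod 247)
241^8 ≡ 16 (mod 247)
241^9 ≡ 151 (mod 247)
241^12 ≡ 235 (mod 247)
241^18 ≡ 77 (mod 247)
241^24 ≡ 144 (mod 247)
241^27 ≡ 18 (mod 247)
241^36 ≡ 1 (mod 247) ✓
Therefore the multiplicative order of 241 modulo 247 is 36.

36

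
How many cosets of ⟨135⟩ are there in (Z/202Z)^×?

1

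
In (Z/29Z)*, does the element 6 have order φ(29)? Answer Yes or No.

No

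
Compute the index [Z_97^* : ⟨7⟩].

ord(7) | φ(97) = 97 − 1 = 96 = 2^5 · 3.
Divisors of 96: 1, 2, 3, 4, 6, 8, 12, 16, 24, 32, 48, 96.
Check 7^d mod 97 for each divisor in increasing order:
7^1 ≡ 7 (mod 97)
7^2 ≡ 49 (mod 97)
7^3 ≡ 52 (mod 97)
7^4 ≡ 73 (mod 97)
7^6 ≡ 85 (mod 97)
7^8 ≡ 91 (mod 97)
7^12 ≡ 47 (mod 97)
7^16 ≡ 36 (mod 97)
7^24 ≡ 75 (mod 97)
7^32 ≡ 35 (mod 97)
7^48 ≡ 96 (mod 97)
7^96 ≡ 1 (mod 97) ✓
So ord_97(7) = 96, hence |⟨7⟩| = 96.
The index is φ(97) / ord(7) = 96 / 96 = 1.

1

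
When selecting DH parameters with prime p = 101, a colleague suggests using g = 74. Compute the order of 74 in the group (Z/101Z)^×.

100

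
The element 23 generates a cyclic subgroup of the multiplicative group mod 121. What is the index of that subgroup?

10

Since 23 ∈ (Z/121Z)^×, its order divides φ(121) = φ(11^2) = 11·(11−1) = 110 = 2 · 5 · 11.
Divisors of 110: 1, 2, 5, 10, 11, 22, 55, 110.
Compute 23^d (mod 121) for the divisors d until we hit 1:
23^1 ≡ 23
23^2 ≡ 45
23^5 ≡ 111
23^10 ≡ 100
23^11 ≡ 1
The order of 23 is 11, so the subgroup it generates has 11 elements.
[(Z/121Z)^× : ⟨23⟩] = 110/11 = 10.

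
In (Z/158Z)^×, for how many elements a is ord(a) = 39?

24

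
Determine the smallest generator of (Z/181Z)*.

2

φ(181) = 181 − 1 = 180 = 2^2 · 3^2 · 5.
Test candidates g = 2, 3, … against the prime factors q ∈ {2, 3, 5} of φ(181): g is a generator iff g^(180/q) ≢ 1 for every such q.
g = 2: 2^90 ≡ 180; 2^60 ≡ 48; 2^36 ≡ 59 — none is 1, so 2 is a primitive root.
Hence the least primitive root of 181 is 2.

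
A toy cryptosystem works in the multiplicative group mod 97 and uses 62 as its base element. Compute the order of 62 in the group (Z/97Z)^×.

Since 62 ∈ (Z/97Z)^×, its order divides φ(97) = 97 − 1 = 96 = 2^5 · 3.
Divisors of 96: 1, 2, 3, 4, 6, 8, 12, 16, 24, 32, 48, 96.
Compute 62^d (mod 97) for the divisors d until we hit 1:
62^1 ≡ 62
62^2 ≡ 61
62^3 ≡ 96
62^4 ≡ 35
62^6 ≡ 1
Hence ord(62) = 6.

6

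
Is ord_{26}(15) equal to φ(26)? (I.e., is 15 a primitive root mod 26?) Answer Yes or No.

Yes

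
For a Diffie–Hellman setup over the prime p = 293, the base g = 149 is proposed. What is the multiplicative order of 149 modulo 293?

Since 149 ∈ (Z/293Z)^×, its order divides φ(293) = 293 − 1 = 292 = 2^2 · 73.
Divisors of 292: 1, 2, 4, 73, 146, 292.
Test each divisor d:
149^1 ≡ 149 (mod 293)
149^2 ≡ 226 (mod 293)
149^4 ≡ 94 (mod 293)
149^73 ≡ 1 (mod 293) ✓
The smallest such exponent is 73, so the order of 149 is 73.

73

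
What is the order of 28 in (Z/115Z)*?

44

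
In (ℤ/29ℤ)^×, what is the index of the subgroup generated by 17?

ord(17) | φ(29) = 29 − 1 = 28 = 2^2 · 7.
Divisors of 28: 1, 2, 4, 7, 14, 28.
Check 17^d mod 29 for each divisor in increasing order:
17^1 ≡ 17
17^2 ≡ 28
17^4 ≡ 1
Thus |⟨17⟩| = ord(17) = 4.
[(Z/29Z)^× : ⟨17⟩] = 28/4 = 7.

7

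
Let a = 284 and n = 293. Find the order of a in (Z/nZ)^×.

73

ord(284) | φ(293) = 293 − 1 = 292 = 2^2 · 73.
Divisors of 292: 1, 2, 4, 73, 146, 292.
Compute 284^d (mod 293) for the divisors d until we hit 1:
284^1 ≡ 284 (mod 293)
284^2 ≡ 81 (mod 293)
284^4 ≡ 115 (mod 293)
284^73 ≡ 1 (mod 293) ✓
So ord_293(284) = 73.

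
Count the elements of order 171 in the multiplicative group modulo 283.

0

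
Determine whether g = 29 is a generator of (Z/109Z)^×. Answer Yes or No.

φ(109) = 109 − 1 = 108 = 2^2 · 3^3.
29 is a primitive root mod 109 iff 29^(φ(109)/q) ≢ 1 for every prime q | φ(109), i.e. q ∈ {2, 3}.
29^54 ≡ 1 (mod 109)  [q = 2: ≡ 1 ✗]
29^36 ≡ 63 (mod 109)  [q = 3: ≢ 1 ✓]
The check at q = 2 fails, so 29 generates a proper subgroup.

No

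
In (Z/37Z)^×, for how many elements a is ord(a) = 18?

6

φ(37) = 37 − 1 = 36 = 2^2 · 3^2.
(Z/37Z)^× is cyclic (|G| = 36); a cyclic group of order m has exactly φ(d) elements of each order d | m, and none otherwise.
18 = 2 · 3^2 divides 36, and φ(18) = 6.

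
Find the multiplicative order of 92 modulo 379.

The order of 92 must divide φ(379) = 379 − 1 = 378 = 2 · 3^3 · 7.
Divisors of 378: 1, 2, 3, 6, 7, 9, 14, 18, 21, 27, 42, 54, 63, 126, 189, 378.
Evaluate successive powers at the divisors of 378:
92^1 ≡ 92 (mod 379)
92^2 ≡ 126 (mod 379)
92^3 ≡ 222 (mod 379)
92^6 ≡ 14 (mod 379)
92^7 ≡ 151 (mod 379)
92^9 ≡ 76 (mod 379)
92^14 ≡ 61 (mod 379)
92^18 ≡ 91 (mod 379)
92^21 ≡ 115 (mod 379)
92^27 ≡ 94 (mod 379)
92^42 ≡ 339 (mod 379)
92^54 ≡ 119 (mod 379)
92^63 ≡ 327 (mod 379)
92^126 ≡ 51 (mod 379)
92^189 ≡ 1 (mod 379) ✓
Hence ord(92) = 189.

189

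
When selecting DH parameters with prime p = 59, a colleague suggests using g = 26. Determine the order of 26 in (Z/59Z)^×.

Since 26 ∈ (Z/59Z)^×, its order divides φ(59) = 59 − 1 = 58 = 2 · 29.
Divisors of 58: 1, 2, 29, 58.
Check 26^d mod 59 for each divisor in increasing order:
26^1 ≡ 26 (mod 59)
26^2 ≡ 27 (mod 59)
26^29 ≡ 1 (mod 59) ✓
The smallest such exponent is 29, so the order of 26 is 29.

29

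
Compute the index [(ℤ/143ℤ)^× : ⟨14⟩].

By Lagrange's theorem, ord_143(14) divides φ(143) = φ(11·13) = (11−1)·(13−1) = 10·12 = 120 = 2^3 · 3 · 5.
Divisors of 120: 1, 2, 3, 4, 5, 6, 8, 10, 12, 15, 20, 24, 30, 40, 60, 120.
Check 14^d mod 143 for each divisor in increasing order:
14^1 ≡ 14
14^2 ≡ 53
14^3 ≡ 27
14^4 ≡ 92
14^5 ≡ 1
The order of 14 is 5, so the subgroup it generates has 5 elements.
The index is φ(143) / ord(14) = 120 / 5 = 24.

24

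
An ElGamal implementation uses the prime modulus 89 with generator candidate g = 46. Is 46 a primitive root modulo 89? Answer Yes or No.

φ(89) = 89 − 1 = 88 = 2^3 · 11.
An element g generates (Z/89Z)^× iff g^(88/q) ≢ 1 (mod 89) for each prime q ∈ {2, 11}.
46^44 ≡ 88 (mod 89)  [q = 2: ≢ 1 ✓]
46^8 ≡ 67 (mod 89)  [q = 11: ≢ 1 ✓]
None equal 1, so ord_89(46) = 88: 46 is a primitive root.

Yes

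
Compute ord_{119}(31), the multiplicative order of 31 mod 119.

48

Since 31 ∈ (Z/119Z)^×, its order divides φ(119) = φ(7·17) = (7−1)·(17−1) = 6·16 = 96 = 2^5 · 3.
Divisors of 96: 1, 2, 3, 4, 6, 8, 12, 16, 24, 32, 48, 96.
Check 31^d mod 119 for each divisor in increasing order:
31^1 ≡ 31 (mod 119)
31^2 ≡ 9 (mod 119)
31^3 ≡ 41 (mod 119)
31^4 ≡ 81 (mod 119)
31^6 ≡ 15 (mod 119)
31^8 ≡ 16 (mod 119)
31^12 ≡ 106 (mod 119)
31^16 ≡ 18 (mod 119)
31^24 ≡ 50 (mod 119)
31^32 ≡ 86 (mod 119)
31^48 ≡ 1 (mod 119) ✓
Therefore the multiplicative order of 31 modulo 119 is 48.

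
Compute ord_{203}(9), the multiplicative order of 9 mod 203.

The order of 9 must divide φ(203) = φ(7·29) = (7−1)·(29−1) = 6·28 = 168 = 2^3 · 3 · 7.
Divisors of 168: 1, 2, 3, 4, 6, 7, 8, 12, 14, 21, 24, 28, 42, 56, 84, 168.
Evaluate successive powers at the divisors of 168:
9^1 ≡ 9 (mod 203)
9^2 ≡ 81 (mod 203)
9^3 ≡ 120 (mod 203)
9^4 ≡ 65 (mod 203)
9^6 ≡ 190 (mod 203)
9^7 ≡ 86 (mod 203)
9^8 ≡ 165 (mod 203)
9^12 ≡ 169 (mod 203)
9^14 ≡ 88 (mod 203)
9^21 ≡ 57 (mod 203)
9^24 ≡ 141 (mod 203)
9^28 ≡ 30 (mod 203)
9^42 ≡ 1 (mod 203) ✓
So ord_203(9) = 42.

42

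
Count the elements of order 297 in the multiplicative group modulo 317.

φ(317) = 317 − 1 = 316 = 2^2 · 79.
(Z/317Z)^× is cyclic (|G| = 316); a cyclic group of order m has exactly φ(d) elements of each order d | m, and none otherwise.
Here 316 is not a multiple of 297, so there are no elements of order 297.

0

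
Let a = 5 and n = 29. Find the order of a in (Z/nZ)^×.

14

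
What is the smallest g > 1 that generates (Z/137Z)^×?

3

φ(137) = 137 − 1 = 136 = 2^3 · 17.
Test candidates g = 2, 3, … against the prime factors q ∈ {2, 17} of φ(137): g is a generator iff g^(136/q) ≢ 1 for every such q.
g = 2: 2^68 ≡ 1 — hits 1, so not a primitive root.
g = 3: 3^68 ≡ 136; 3^8 ≡ 122 — none is 1, so 3 is a primitive root.
The smallest primitive root modulo 137 is 3.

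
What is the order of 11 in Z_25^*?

5

The order of 11 must divide φ(25) = φ(5^2) = 5·(5−1) = 20 = 2^2 · 5.
Divisors of 20: 1, 2, 4, 5, 10, 20.
Test each divisor d:
11^1 ≡ 11 (mod 25)
11^2 ≡ 21 (mod 25)
11^4 ≡ 16 (mod 25)
11^5 ≡ 1 (mod 25) ✓
So ord_25(11) = 5.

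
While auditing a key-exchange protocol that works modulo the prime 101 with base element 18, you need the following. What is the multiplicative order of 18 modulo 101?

ord(18) | φ(101) = 101 − 1 = 100 = 2^2 · 5^2.
Divisors of 100: 1, 2, 4, 5, 10, 20, 25, 50, 100.
Test each divisor d:
18^1 ≡ 18
18^2 ≡ 21
18^4 ≡ 37
18^5 ≡ 60
18^10 ≡ 65
18^20 ≡ 84
18^25 ≡ 91
18^50 ≡ 100
18^100 ≡ 1
The smallest such exponent is 100, so the order of 18 is 100.

100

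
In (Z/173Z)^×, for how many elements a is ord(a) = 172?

84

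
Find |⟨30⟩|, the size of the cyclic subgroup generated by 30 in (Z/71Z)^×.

Since 30 ∈ (Z/71Z)^×, its order divides φ(71) = 71 − 1 = 70 = 2 · 5 · 7.
Divisors of 70: 1, 2, 5, 7, 10, 14, 35, 70.
Test each divisor d:
30^1 ≡ 30 (mod 71)
30^2 ≡ 48 (mod 71)
30^5 ≡ 37 (mod 71)
30^7 ≡ 1 (mod 71) ✓
Hence ord(30) = 7.

7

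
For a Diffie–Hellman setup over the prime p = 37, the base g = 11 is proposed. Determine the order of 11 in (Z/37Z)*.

Since 11 ∈ (Z/37Z)^×, its order divides φ(37) = 37 − 1 = 36 = 2^2 · 3^2.
Divisors of 36: 1, 2, 3, 4, 6, 9, 12, 18, 36.
Evaluate successive powers at the divisors of 36:
11^1 ≡ 11 (mod 37)
11^2 ≡ 10 (mod 37)
11^3 ≡ 36 (mod 37)
11^4 ≡ 26 (mod 37)
11^6 ≡ 1 (mod 37) ✓
So ord_37(11) = 6.

6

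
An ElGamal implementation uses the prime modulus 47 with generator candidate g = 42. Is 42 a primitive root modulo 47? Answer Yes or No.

No

φ(47) = 47 − 1 = 46 = 2 · 23.
It suffices to check that the order of 42 is not a proper divisor of 46: compute 42^(46/q) for q ∈ {2, 23}.
42^23 ≡ 1 (mod 47)  [q = 2: ≡ 1 ✗]
42^2 ≡ 25 (mod 47)  [q = 23: ≢ 1 ✓]
Since 42^23 ≡ 1, the order of 42 divides 23 < 46, so 42 is not a primitive root.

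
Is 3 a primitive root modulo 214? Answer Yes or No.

No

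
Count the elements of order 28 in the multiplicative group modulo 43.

0

φ(43) = 43 − 1 = 42 = 2 · 3 · 7.
In a cyclic group of order 42, there are φ(d) elements of order d for each divisor d of 42, and zero for non-divisors.
Since 28 ∤ 42, the count is 0.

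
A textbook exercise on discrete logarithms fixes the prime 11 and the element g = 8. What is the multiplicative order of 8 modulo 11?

ord(8) | φ(11) = 11 − 1 = 10 = 2 · 5.
Divisors of 10: 1, 2, 5, 10.
Compute 8^d (mod 11) for the divisors d until we hit 1:
8^1 ≡ 8 (mod 11)
8^2 ≡ 9 (mod 11)
8^5 ≡ 10 (mod 11)
8^10 ≡ 1 (mod 11) ✓
The smallest such exponent is 10, so the order of 8 is 10.

10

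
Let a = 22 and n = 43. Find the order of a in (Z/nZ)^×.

ord(22) | φ(43) = 43 − 1 = 42 = 2 · 3 · 7.
Divisors of 42: 1, 2, 3, 6, 7, 14, 21, 42.
Test each divisor d:
22^1 ≡ 22 (mod 43)
22^2 ≡ 11 (mod 43)
22^3 ≡ 27 (mod 43)
22^6 ≡ 41 (mod 43)
22^7 ≡ 42 (mod 43)
22^14 ≡ 1 (mod 43) ✓
Hence ord(22) = 14.

14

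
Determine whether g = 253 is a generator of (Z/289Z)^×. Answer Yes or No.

No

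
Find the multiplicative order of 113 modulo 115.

44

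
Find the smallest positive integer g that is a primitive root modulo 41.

6

φ(41) = 41 − 1 = 40 = 2^3 · 5.
Test candidates g = 2, 3, … against the prime factors q ∈ {2, 5} of φ(41): g is a generator iff g^(40/q) ≢ 1 for every such q.
g = 2: 2^20 ≡ 1 — hits 1, so not a primitive root.
g = 3: 3^20 ≡ 40; 3^8 ≡ 1 — hits 1, so not a primitive root.
g = 4: 4^20 ≡ 1 — hits 1, so not a primitive root.
g = 5: 5^20 ≡ 1 — hits 1, so not a primitive root.
g = 6: 6^20 ≡ 40; 6^8 ≡ 10 — none is 1, so 6 is a primitive root.
Hence the least primitive root of 41 is 6.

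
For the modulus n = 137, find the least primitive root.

φ(137) = 137 − 1 = 136 = 2^3 · 17.
g is a primitive root iff g^(136/q) ≢ 1 (mod 137) for each prime q ∈ {2, 17}.
g = 2: 2^68 ≡ 1 — hits 1, so not a primitive root.
g = 3: 3^68 ≡ 136; 3^8 ≡ 122 — none is 1, so 3 is a primitive root.
So 3 is the smallest generator of (Z/137Z)^×.

3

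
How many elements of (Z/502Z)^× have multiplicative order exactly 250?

φ(502) = φ(2)·φ(251) = 1·250 = 250 = 2 · 5^3.
Since (Z/502Z)^× is cyclic of order 250, the number of elements of order d is φ(d) when d | 250 and 0 otherwise.
250 = 2 · 5^3 divides 250, and φ(250) = 100.

100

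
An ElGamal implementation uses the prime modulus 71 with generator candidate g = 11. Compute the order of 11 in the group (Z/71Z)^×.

70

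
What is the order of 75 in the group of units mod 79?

78

ord(75) | φ(79) = 79 − 1 = 78 = 2 · 3 · 13.
Divisors of 78: 1, 2, 3, 6, 13, 26, 39, 78.
Check 75^d mod 79 for each divisor in increasing order:
75^1 ≡ 75 (mod 79)
75^2 ≡ 16 (mod 79)
75^3 ≡ 15 (mod 79)
75^6 ≡ 67 (mod 79)
75^13 ≡ 56 (mod 79)
75^26 ≡ 55 (mod 79)
75^39 ≡ 78 (mod 79)
75^78 ≡ 1 (mod 79) ✓
Therefore the multiplicative order of 75 modulo 79 is 78.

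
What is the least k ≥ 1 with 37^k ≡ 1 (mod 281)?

56

ord(37) | φ(281) = 281 − 1 = 280 = 2^3 · 5 · 7.
Divisors of 280: 1, 2, 4, 5, 7, 8, 10, 14, 20, 28, 35, 40, 56, 70, 140, 280.
Test each divisor d:
37^1 ≡ 37 (mod 281)
37^2 ≡ 245 (mod 281)
37^4 ≡ 172 (mod 281)
37^5 ≡ 182 (mod 281)
37^7 ≡ 192 (mod 281)
37^8 ≡ 79 (mod 281)
37^10 ≡ 247 (mod 281)
37^14 ≡ 53 (mod 281)
37^20 ≡ 32 (mod 281)
37^28 ≡ 280 (mod 281)
37^35 ≡ 89 (mod 281)
37^40 ≡ 181 (mod 281)
37^56 ≡ 1 (mod 281) ✓
Hence ord(37) = 56.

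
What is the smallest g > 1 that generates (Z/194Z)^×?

φ(194) = φ(2)·φ(97) = 1·96 = 96 = 2^5 · 3.
g is a primitive root iff g^(96/q) ≢ 1 (mod 194) for each prime q ∈ {2, 3}.
g = 2: gcd(2, 194) = 2 > 1, not a unit — skip.
g = 3: 3^48 ≡ 1 — hits 1, so not a primitive root.
g = 4: gcd(4, 194) = 2 > 1, not a unit — skip.
g = 5: 5^48 ≡ 193; 5^32 ≡ 35 — none is 1, so 5 is a primitive root.
Hence the least primitive root of 194 is 5.

5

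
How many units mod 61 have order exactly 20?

8

φ(61) = 61 − 1 = 60 = 2^2 · 3 · 5.
In a cyclic group of order 60, there are φ(d) elements of order d for each divisor d of 60, and zero for non-divisors.
20 = 2^2 · 5 divides 60, and φ(20) = 8.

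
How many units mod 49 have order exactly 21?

12

φ(49) = φ(7^2) = 7·(7−1) = 42 = 2 · 3 · 7.
In a cyclic group of order 42, there are φ(d) elements of order d for each divisor d of 42, and zero for non-divisors.
21 = 3 · 7 divides 42, and φ(21) = 12.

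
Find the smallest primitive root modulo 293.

φ(293) = 293 − 1 = 292 = 2^2 · 73.
g is a primitive root iff g^(292/q) ≢ 1 (mod 293) for each prime q ∈ {2, 73}.
g = 2: 2^146 ≡ 292; 2^4 ≡ 16 — none is 1, so 2 is a primitive root.
The smallest primitive root modulo 293 is 2.

2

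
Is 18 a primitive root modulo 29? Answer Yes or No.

Yes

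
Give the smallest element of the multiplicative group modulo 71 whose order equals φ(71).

φ(71) = 71 − 1 = 70 = 2 · 5 · 7.
Test candidates g = 2, 3, … against the prime factors q ∈ {2, 5, 7} of φ(71): g is a generator iff g^(70/q) ≢ 1 for every such q.
g = 2: 2^35 ≡ 1 — hits 1, so not a primitive root.
g = 3: 3^35 ≡ 1 — hits 1, so not a primitive root.
g = 4: 4^35 ≡ 1 — hits 1, so not a primitive root.
g = 5: 5^35 ≡ 1 — hits 1, so not a primitive root.
g = 6: 6^35 ≡ 1 — hits 1, so not a primitive root.
g = 7: 7^35 ≡ 70; 7^14 ≡ 54; 7^10 ≡ 45 — none is 1, so 7 is a primitive root.
So 7 is the smallest generator of (Z/71Z)^×.

7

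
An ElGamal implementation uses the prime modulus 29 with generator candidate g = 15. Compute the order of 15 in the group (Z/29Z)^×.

The order of 15 must divide φ(29) = 29 − 1 = 28 = 2^2 · 7.
Divisors of 28: 1, 2, 4, 7, 14, 28.
Test each divisor d:
15^1 ≡ 15 (mod 29)
15^2 ≡ 22 (mod 29)
15^4 ≡ 20 (mod 29)
15^7 ≡ 17 (mod 29)
15^14 ≡ 28 (mod 29)
15^28 ≡ 1 (mod 29) ✓
Hence ord(15) = 28.

28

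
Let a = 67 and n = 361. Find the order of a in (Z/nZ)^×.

342

ord(67) | φ(361) = φ(19^2) = 19·(19−1) = 342 = 2 · 3^2 · 19.
Divisors of 342: 1, 2, 3, 6, 9, 18, 19, 38, 57, 114, 171, 342.
Test each divisor d:
67^1 ≡ 67 (mod 361)
67^2 ≡ 157 (mod 361)
67^3 ≡ 50 (mod 361)
67^6 ≡ 334 (mod 361)
67^9 ≡ 94 (mod 361)
67^18 ≡ 172 (mod 361)
67^19 ≡ 333 (mod 361)
67^38 ≡ 62 (mod 361)
67^57 ≡ 69 (mod 361)
67^114 ≡ 68 (mod 361)
67^171 ≡ 360 (mod 361)
67^342 ≡ 1 (mod 361) ✓
Therefore the multiplicative order of 67 modulo 361 is 342.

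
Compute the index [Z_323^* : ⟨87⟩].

12

The order of 87 must divide φ(323) = φ(17·19) = (17−1)·(19−1) = 16·18 = 288 = 2^5 · 3^2.
Divisors of 288: 1, 2, 3, 4, 6, 8, 9, 12, 16, 18, 24, 32, 36, 48, 72, 96, 144, 288.
Evaluate successive powers at the divisors of 288:
87^1 ≡ 87
87^2 ≡ 140
87^3 ≡ 229
87^4 ≡ 220
87^6 ≡ 115
87^8 ≡ 273
87^9 ≡ 172
87^12 ≡ 305
87^16 ≡ 239
87^18 ≡ 191
87^24 ≡ 1
Thus |⟨87⟩| = ord(87) = 24.
[(Z/323Z)^× : ⟨87⟩] = 288/24 = 12.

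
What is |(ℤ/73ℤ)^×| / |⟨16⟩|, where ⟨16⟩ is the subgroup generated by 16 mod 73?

8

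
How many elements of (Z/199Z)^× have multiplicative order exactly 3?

φ(199) = 199 − 1 = 198 = 2 · 3^2 · 11.
(Z/199Z)^× is cyclic (|G| = 198); a cyclic group of order m has exactly φ(d) elements of each order d | m, and none otherwise.
3 | 198, and φ(3) = 3 − 1 = 2.

2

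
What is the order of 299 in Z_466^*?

116

By Lagrange's theorem, ord_466(299) divides φ(466) = φ(2)·φ(233) = 1·232 = 232 = 2^3 · 29.
Divisors of 232: 1, 2, 4, 8, 29, 58, 116, 232.
Compute 299^d (mod 466) for the divisors d until we hit 1:
299^1 ≡ 299 (mod 466)
299^2 ≡ 395 (mod 466)
299^4 ≡ 381 (mod 466)
299^8 ≡ 235 (mod 466)
299^29 ≡ 89 (mod 466)
299^58 ≡ 465 (mod 466)
299^116 ≡ 1 (mod 466) ✓
Hence ord(299) = 116.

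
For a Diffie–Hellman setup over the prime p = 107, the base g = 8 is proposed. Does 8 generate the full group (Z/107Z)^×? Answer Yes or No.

φ(107) = 107 − 1 = 106 = 2 · 53.
It suffices to check that the order of 8 is not a proper divisor of 106: compute 8^(106/q) for q ∈ {2, 53}.
8^53 ≡ 106 (mod 107)  [q = 2: ≢ 1 ✓]
8^2 ≡ 64 (mod 107)  [q = 53: ≢ 1 ✓]
None equal 1, so ord_107(8) = 106: 8 is a primitive root.

Yes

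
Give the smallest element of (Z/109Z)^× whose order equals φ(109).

6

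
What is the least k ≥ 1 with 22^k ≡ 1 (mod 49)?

7

The order of 22 must divide φ(49) = φ(7^2) = 7·(7−1) = 42 = 2 · 3 · 7.
Divisors of 42: 1, 2, 3, 6, 7, 14, 21, 42.
Compute 22^d (mod 49) for the divisors d until we hit 1:
22^1 ≡ 22 (mod 49)
22^2 ≡ 43 (mod 49)
22^3 ≡ 15 (mod 49)
22^6 ≡ 29 (mod 49)
22^7 ≡ 1 (mod 49) ✓
Hence ord(22) = 7.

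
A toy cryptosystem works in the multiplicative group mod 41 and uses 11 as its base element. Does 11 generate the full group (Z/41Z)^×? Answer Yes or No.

Yes

φ(41) = 41 − 1 = 40 = 2^3 · 5.
Test 11^(40/q) mod 41 for each prime factor q of 40:
11^20 ≡ 40 (mod 41)  [q = 2: ≢ 1 ✓]
11^8 ≡ 16 (mod 41)  [q = 5: ≢ 1 ✓]
All checks pass, so 11 has order 40 and is a primitive root modulo 41.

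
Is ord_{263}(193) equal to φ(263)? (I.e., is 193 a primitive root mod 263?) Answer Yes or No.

φ(263) = 263 − 1 = 262 = 2 · 131.
It suffices to check that the order of 193 is not a proper divisor of 262: compute 193^(262/q) for q ∈ {2, 131}.
193^131 ≡ 262 (mod 263)  [q = 2: ≢ 1 ✓]
193^2 ≡ 166 (mod 263)  [q = 131: ≢ 1 ✓]
Every test exponent gives a nontrivial residue, hence 193 generates the full group.

Yes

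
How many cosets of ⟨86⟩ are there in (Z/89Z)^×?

The order of 86 must divide φ(89) = 89 − 1 = 88 = 2^3 · 11.
Divisors of 88: 1, 2, 4, 8, 11, 22, 44, 88.
Evaluate successive powers at the divisors of 88:
86^1 ≡ 86 (mod 89)
86^2 ≡ 9 (mod 89)
86^4 ≡ 81 (mod 89)
86^8 ≡ 64 (mod 89)
86^11 ≡ 52 (mod 89)
86^22 ≡ 34 (mod 89)
86^44 ≡ 88 (mod 89)
86^88 ≡ 1 (mod 89) ✓
So ord_89(86) = 88, hence |⟨86⟩| = 88.
Index = |(Z/89Z)^×| / |⟨86⟩| = 88 / 88 = 1.

1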